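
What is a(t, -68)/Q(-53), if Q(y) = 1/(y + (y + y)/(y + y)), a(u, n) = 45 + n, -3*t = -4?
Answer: 1196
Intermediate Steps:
t = 4/3 (t = -1/3*(-4) = 4/3 ≈ 1.3333)
Q(y) = 1/(1 + y) (Q(y) = 1/(y + (2*y)/((2*y))) = 1/(y + (2*y)*(1/(2*y))) = 1/(y + 1) = 1/(1 + y))
a(t, -68)/Q(-53) = (45 - 68)/(1/(1 - 53)) = -23/(1/(-52)) = -23/(-1/52) = -23*(-52) = 1196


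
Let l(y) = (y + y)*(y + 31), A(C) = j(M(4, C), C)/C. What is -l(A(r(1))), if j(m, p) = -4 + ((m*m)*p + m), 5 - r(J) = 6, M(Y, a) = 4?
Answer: -1504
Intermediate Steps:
r(J) = -1 (r(J) = 5 - 1*6 = 5 - 6 = -1)
j(m, p) = -4 + m + p*m**2 (j(m, p) = -4 + (m**2*p + m) = -4 + (p*m**2 + m) = -4 + (m + p*m**2) = -4 + m + p*m**2)
A(C) = 16 (A(C) = (-4 + 4 + C*4**2)/C = (-4 + 4 + C*16)/C = (-4 + 4 + 16*C)/C = (16*C)/C = 16)
l(y) = 2*y*(31 + y) (l(y) = (2*y)*(31 + y) = 2*y*(31 + y))
-l(A(r(1))) = -2*16*(31 + 16) = -2*16*47 = -1*1504 = -1504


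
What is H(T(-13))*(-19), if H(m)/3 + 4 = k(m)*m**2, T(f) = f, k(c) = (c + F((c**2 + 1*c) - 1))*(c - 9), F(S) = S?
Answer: 30093720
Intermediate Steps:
k(c) = (-9 + c)*(-1 + c**2 + 2*c) (k(c) = (c + ((c**2 + 1*c) - 1))*(c - 9) = (c + ((c**2 + c) - 1))*(-9 + c) = (c + ((c + c**2) - 1))*(-9 + c) = (c + (-1 + c + c**2))*(-9 + c) = (-1 + c**2 + 2*c)*(-9 + c) = (-9 + c)*(-1 + c**2 + 2*c))
H(m) = -12 + 3*m**2*(9 + m**3 - 19*m - 7*m**2) (H(m) = -12 + 3*((9 + m**3 - 19*m - 7*m**2)*m**2) = -12 + 3*(m**2*(9 + m**3 - 19*m - 7*m**2)) = -12 + 3*m**2*(9 + m**3 - 19*m - 7*m**2))
H(T(-13))*(-19) = (-12 - 57*(-13)**3 - 21*(-13)**4 + 3*(-13)**5 + 27*(-13)**2)*(-19) = (-12 - 57*(-2197) - 21*28561 + 3*(-371293) + 27*169)*(-19) = (-12 + 125229 - 599781 - 1113879 + 4563)*(-19) = -1583880*(-19) = 30093720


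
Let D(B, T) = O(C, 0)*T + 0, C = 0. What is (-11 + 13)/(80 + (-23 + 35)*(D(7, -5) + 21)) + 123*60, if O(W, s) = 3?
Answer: 560881/76 ≈ 7380.0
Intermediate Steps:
D(B, T) = 3*T (D(B, T) = 3*T + 0 = 3*T)
(-11 + 13)/(80 + (-23 + 35)*(D(7, -5) + 21)) + 123*60 = (-11 + 13)/(80 + (-23 + 35)*(3*(-5) + 21)) + 123*60 = 2/(80 + 12*(-15 + 21)) + 7380 = 2/(80 + 12*6) + 7380 = 2/(80 + 72) + 7380 = 2/152 + 7380 = 2*(1/152) + 7380 = 1/76 + 7380 = 560881/76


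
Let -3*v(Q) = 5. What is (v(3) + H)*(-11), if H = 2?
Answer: -11/3 ≈ -3.6667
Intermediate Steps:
v(Q) = -5/3 (v(Q) = -⅓*5 = -5/3)
(v(3) + H)*(-11) = (-5/3 + 2)*(-11) = (⅓)*(-11) = -11/3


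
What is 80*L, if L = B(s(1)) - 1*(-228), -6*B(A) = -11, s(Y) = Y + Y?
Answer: 55160/3 ≈ 18387.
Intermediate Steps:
s(Y) = 2*Y
B(A) = 11/6 (B(A) = -⅙*(-11) = 11/6)
L = 1379/6 (L = 11/6 - 1*(-228) = 11/6 + 228 = 1379/6 ≈ 229.83)
80*L = 80*(1379/6) = 55160/3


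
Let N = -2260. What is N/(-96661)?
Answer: 2260/96661 ≈ 0.023381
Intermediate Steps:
N/(-96661) = -2260/(-96661) = -2260*(-1/96661) = 2260/96661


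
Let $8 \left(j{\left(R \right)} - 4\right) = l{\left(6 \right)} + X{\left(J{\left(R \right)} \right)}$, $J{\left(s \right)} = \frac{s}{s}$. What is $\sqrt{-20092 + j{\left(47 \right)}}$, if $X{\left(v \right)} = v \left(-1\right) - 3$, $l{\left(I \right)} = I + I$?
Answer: $i \sqrt{20087} \approx 141.73 i$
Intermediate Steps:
$J{\left(s \right)} = 1$
$l{\left(I \right)} = 2 I$
$X{\left(v \right)} = -3 - v$ ($X{\left(v \right)} = - v - 3 = -3 - v$)
$j{\left(R \right)} = 5$ ($j{\left(R \right)} = 4 + \frac{2 \cdot 6 - 4}{8} = 4 + \frac{12 - 4}{8} = 4 + \frac{1}{8} \cdot 8 = 4 + 1 = 5$)
$\sqrt{-20092 + j{\left(47 \right)}} = \sqrt{-20092 + 5} = \sqrt{-20087} = i \sqrt{20087}$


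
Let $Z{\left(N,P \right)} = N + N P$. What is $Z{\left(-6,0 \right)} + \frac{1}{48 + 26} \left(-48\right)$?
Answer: $- \frac{246}{37} \approx -6.6487$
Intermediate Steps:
$Z{\left(-6,0 \right)} + \frac{1}{48 + 26} \left(-48\right) = - 6 \left(1 + 0\right) + \frac{1}{48 + 26} \left(-48\right) = \left(-6\right) 1 + \frac{1}{74} \left(-48\right) = -6 + \frac{1}{74} \left(-48\right) = -6 - \frac{24}{37} = - \frac{246}{37}$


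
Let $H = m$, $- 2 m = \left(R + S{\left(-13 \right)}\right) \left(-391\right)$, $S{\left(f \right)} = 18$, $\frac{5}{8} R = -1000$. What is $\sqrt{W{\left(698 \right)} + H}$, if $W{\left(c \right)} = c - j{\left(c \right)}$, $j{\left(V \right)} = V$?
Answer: $i \sqrt{309281} \approx 556.13 i$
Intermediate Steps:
$R = -1600$ ($R = \frac{8}{5} \left(-1000\right) = -1600$)
$m = -309281$ ($m = - \frac{\left(-1600 + 18\right) \left(-391\right)}{2} = - \frac{\left(-1582\right) \left(-391\right)}{2} = \left(- \frac{1}{2}\right) 618562 = -309281$)
$W{\left(c \right)} = 0$ ($W{\left(c \right)} = c - c = 0$)
$H = -309281$
$\sqrt{W{\left(698 \right)} + H} = \sqrt{0 - 309281} = \sqrt{-309281} = i \sqrt{309281}$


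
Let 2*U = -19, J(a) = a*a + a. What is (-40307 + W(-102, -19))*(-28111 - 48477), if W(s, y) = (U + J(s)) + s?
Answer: 2306562502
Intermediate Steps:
J(a) = a + a² (J(a) = a² + a = a + a²)
U = -19/2 (U = (½)*(-19) = -19/2 ≈ -9.5000)
W(s, y) = -19/2 + s + s*(1 + s) (W(s, y) = (-19/2 + s*(1 + s)) + s = -19/2 + s + s*(1 + s))
(-40307 + W(-102, -19))*(-28111 - 48477) = (-40307 + (-19/2 + (-102)² + 2*(-102)))*(-28111 - 48477) = (-40307 + (-19/2 + 10404 - 204))*(-76588) = (-40307 + 20381/2)*(-76588) = -60233/2*(-76588) = 2306562502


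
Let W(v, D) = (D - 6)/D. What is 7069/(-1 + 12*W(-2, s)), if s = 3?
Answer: -7069/13 ≈ -543.77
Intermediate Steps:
W(v, D) = (-6 + D)/D
7069/(-1 + 12*W(-2, s)) = 7069/(-1 + 12*((-6 + 3)/3)) = 7069/(-1 + 12*((1/3)*(-3))) = 7069/(-1 + 12*(-1)) = 7069/(-1 - 12) = 7069/(-13) = 7069*(-1/13) = -7069/13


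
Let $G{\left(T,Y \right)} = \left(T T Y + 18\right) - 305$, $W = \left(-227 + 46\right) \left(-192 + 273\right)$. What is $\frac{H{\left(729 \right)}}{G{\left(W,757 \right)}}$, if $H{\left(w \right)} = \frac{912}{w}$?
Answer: $\frac{152}{19769666546565} \approx 7.6885 \cdot 10^{-12}$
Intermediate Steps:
$W = -14661$ ($W = \left(-181\right) 81 = -14661$)
$G{\left(T,Y \right)} = -287 + Y T^{2}$ ($G{\left(T,Y \right)} = \left(T^{2} Y + 18\right) - 305 = \left(Y T^{2} + 18\right) - 305 = \left(18 + Y T^{2}\right) - 305 = -287 + Y T^{2}$)
$\frac{H{\left(729 \right)}}{G{\left(W,757 \right)}} = \frac{912 \cdot \frac{1}{729}}{-287 + 757 \left(-14661\right)^{2}} = \frac{912 \cdot \frac{1}{729}}{-287 + 757 \cdot 214944921} = \frac{304}{243 \left(-287 + 162713305197\right)} = \frac{304}{243 \cdot 162713304910} = \frac{304}{243} \cdot \frac{1}{162713304910} = \frac{152}{19769666546565}$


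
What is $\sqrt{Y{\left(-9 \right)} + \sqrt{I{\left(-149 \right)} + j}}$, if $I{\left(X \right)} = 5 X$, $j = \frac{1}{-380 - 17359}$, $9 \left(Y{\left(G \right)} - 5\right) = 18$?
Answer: $\frac{\sqrt{3021543 + 438 i \sqrt{723551691}}}{657} \approx 4.1939 + 3.2541 i$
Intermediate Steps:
$Y{\left(G \right)} = 7$ ($Y{\left(G \right)} = 5 + \frac{1}{9} \cdot 18 = 5 + 2 = 7$)
$j = - \frac{1}{17739}$ ($j = \frac{1}{-17739} = - \frac{1}{17739} \approx -5.6373 \cdot 10^{-5}$)
$\sqrt{Y{\left(-9 \right)} + \sqrt{I{\left(-149 \right)} + j}} = \sqrt{7 + \sqrt{5 \left(-149\right) - \frac{1}{17739}}} = \sqrt{7 + \sqrt{-745 - \frac{1}{17739}}} = \sqrt{7 + \sqrt{- \frac{13215556}{17739}}} = \sqrt{7 + \frac{2 i \sqrt{723551691}}{1971}}$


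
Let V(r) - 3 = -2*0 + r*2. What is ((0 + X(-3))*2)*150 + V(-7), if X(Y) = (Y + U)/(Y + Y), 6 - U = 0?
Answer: -161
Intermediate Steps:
U = 6 (U = 6 - 1*0 = 6 + 0 = 6)
X(Y) = (6 + Y)/(2*Y) (X(Y) = (Y + 6)/(Y + Y) = (6 + Y)/((2*Y)) = (6 + Y)*(1/(2*Y)) = (6 + Y)/(2*Y))
V(r) = 3 + 2*r (V(r) = 3 + (-2*0 + r*2) = 3 + (0 + 2*r) = 3 + 2*r)
((0 + X(-3))*2)*150 + V(-7) = ((0 + (½)*(6 - 3)/(-3))*2)*150 + (3 + 2*(-7)) = ((0 + (½)*(-⅓)*3)*2)*150 + (3 - 14) = ((0 - ½)*2)*150 - 11 = -½*2*150 - 11 = -1*150 - 11 = -150 - 11 = -161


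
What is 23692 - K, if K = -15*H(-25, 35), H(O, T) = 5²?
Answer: 24067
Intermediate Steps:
H(O, T) = 25
K = -375 (K = -15*25 = -375)
23692 - K = 23692 - 1*(-375) = 23692 + 375 = 24067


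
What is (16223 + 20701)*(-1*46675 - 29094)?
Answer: -2797694556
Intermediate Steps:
(16223 + 20701)*(-1*46675 - 29094) = 36924*(-46675 - 29094) = 36924*(-75769) = -2797694556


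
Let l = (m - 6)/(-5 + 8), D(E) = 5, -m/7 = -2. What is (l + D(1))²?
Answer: 529/9 ≈ 58.778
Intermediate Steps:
m = 14 (m = -7*(-2) = 14)
l = 8/3 (l = (14 - 6)/(-5 + 8) = 8/3 ≈ 2.6667)
(l + D(1))² = (8/3 + 5)² = (23/3)² = 529/9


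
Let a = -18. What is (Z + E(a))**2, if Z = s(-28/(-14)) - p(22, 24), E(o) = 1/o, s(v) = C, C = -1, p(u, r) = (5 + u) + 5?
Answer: 354025/324 ≈ 1092.7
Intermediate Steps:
p(u, r) = 10 + u
s(v) = -1
Z = -33 (Z = -1 - (10 + 22) = -1 - 1*32 = -1 - 32 = -33)
(Z + E(a))**2 = (-33 + 1/(-18))**2 = (-33 - 1/18)**2 = (-595/18)**2 = 354025/324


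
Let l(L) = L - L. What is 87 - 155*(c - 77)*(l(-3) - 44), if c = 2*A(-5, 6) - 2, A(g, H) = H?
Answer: -456853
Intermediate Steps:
c = 10 (c = 2*6 - 2 = 12 - 2 = 10)
l(L) = 0
87 - 155*(c - 77)*(l(-3) - 44) = 87 - 155*(10 - 77)*(0 - 44) = 87 - (-10385)*(-44) = 87 - 155*2948 = 87 - 456940 = -456853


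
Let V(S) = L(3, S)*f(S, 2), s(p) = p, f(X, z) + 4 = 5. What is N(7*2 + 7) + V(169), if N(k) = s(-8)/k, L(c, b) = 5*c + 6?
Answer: 433/21 ≈ 20.619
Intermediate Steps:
L(c, b) = 6 + 5*c
f(X, z) = 1 (f(X, z) = -4 + 5 = 1)
N(k) = -8/k
V(S) = 21 (V(S) = (6 + 5*3)*1 = (6 + 15)*1 = 21*1 = 21)
N(7*2 + 7) + V(169) = -8/(7*2 + 7) + 21 = -8/(14 + 7) + 21 = -8/21 + 21 = 433/21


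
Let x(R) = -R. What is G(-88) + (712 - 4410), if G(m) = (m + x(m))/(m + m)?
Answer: -3698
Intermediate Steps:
G(m) = 0 (G(m) = (m - m)/(m + m) = 0/((2*m)) = 0*(1/(2*m)) = 0)
G(-88) + (712 - 4410) = 0 + (712 - 4410) = 0 - 3698 = -3698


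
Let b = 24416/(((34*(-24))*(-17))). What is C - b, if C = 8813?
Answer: 7639345/867 ≈ 8811.2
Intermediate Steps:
b = 1526/867 (b = 24416/((-816*(-17))) = 24416/13872 = 24416*(1/13872) = 1526/867 ≈ 1.7601)
C - b = 8813 - 1*1526/867 = 8813 - 1526/867 = 7639345/867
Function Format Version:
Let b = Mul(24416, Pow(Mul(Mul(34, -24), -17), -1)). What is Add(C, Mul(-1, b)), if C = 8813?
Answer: Rational(7639345, 867) ≈ 8811.2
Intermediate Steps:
b = Rational(1526, 867) (b = Mul(24416, Pow(Mul(-816, -17), -1)) = Mul(24416, Pow(13872, -1)) = Mul(24416, Rational(1, 13872)) = Rational(1526, 867) ≈ 1.7601)
Add(C, Mul(-1, b)) = Add(8813, Mul(-1, Rational(1526, 867))) = Add(8813, Rational(-1526, 867)) = Rational(7639345, 867)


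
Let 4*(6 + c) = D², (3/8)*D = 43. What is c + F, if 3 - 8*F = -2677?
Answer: 32545/9 ≈ 3616.1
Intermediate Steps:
F = 335 (F = 3/8 - ⅛*(-2677) = 3/8 + 2677/8 = 335)
D = 344/3 (D = (8/3)*43 = 344/3 ≈ 114.67)
c = 29530/9 (c = -6 + (344/3)²/4 = -6 + (¼)*(118336/9) = -6 + 29584/9 = 29530/9 ≈ 3281.1)
c + F = 29530/9 + 335 = 32545/9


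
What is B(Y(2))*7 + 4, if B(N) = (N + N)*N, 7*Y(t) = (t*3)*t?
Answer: 316/7 ≈ 45.143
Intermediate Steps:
Y(t) = 3*t²/7 (Y(t) = ((t*3)*t)/7 = ((3*t)*t)/7 = (3*t²)/7 = 3*t²/7)
B(N) = 2*N² (B(N) = (2*N)*N = 2*N²)
B(Y(2))*7 + 4 = (2*((3/7)*2²)²)*7 + 4 = (2*((3/7)*4)²)*7 + 4 = (2*(12/7)²)*7 + 4 = (2*(144/49))*7 + 4 = (288/49)*7 + 4 = 288/7 + 4 = 316/7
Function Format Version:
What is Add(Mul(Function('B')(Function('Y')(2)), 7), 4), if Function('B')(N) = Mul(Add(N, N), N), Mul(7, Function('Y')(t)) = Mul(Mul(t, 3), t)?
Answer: Rational(316, 7) ≈ 45.143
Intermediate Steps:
Function('Y')(t) = Mul(Rational(3, 7), Pow(t, 2)) (Function('Y')(t) = Mul(Rational(1, 7), Mul(Mul(t, 3), t)) = Mul(Rational(1, 7), Mul(Mul(3, t), t)) = Mul(Rational(1, 7), Mul(3, Pow(t, 2))) = Mul(Rational(3, 7), Pow(t, 2)))
Function('B')(N) = Mul(2, Pow(N, 2)) (Function('B')(N) = Mul(Mul(2, N), N) = Mul(2, Pow(N, 2)))
Add(Mul(Function('B')(Function('Y')(2)), 7), 4) = Add(Mul(Mul(2, Pow(Mul(Rational(3, 7), Pow(2, 2)), 2)), 7), 4) = Add(Mul(Mul(2, Pow(Mul(Rational(3, 7), 4), 2)), 7), 4) = Add(Mul(Mul(2, Pow(Rational(12, 7), 2)), 7), 4) = Add(Mul(Mul(2, Rational(144, 49)), 7), 4) = Add(Mul(Rational(288, 49), 7), 4) = Add(Rational(288, 7), 4) = Rational(316, 7)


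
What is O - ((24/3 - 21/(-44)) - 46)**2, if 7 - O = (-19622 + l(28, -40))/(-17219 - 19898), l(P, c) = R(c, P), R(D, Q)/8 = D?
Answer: -100709153845/71858512 ≈ -1401.5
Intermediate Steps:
R(D, Q) = 8*D
l(P, c) = 8*c
O = 239877/37117 (O = 7 - (-19622 + 8*(-40))/(-17219 - 19898) = 7 - (-19622 - 320)/(-37117) = 7 - (-19942)*(-1)/37117 = 7 - 1*19942/37117 = 7 - 19942/37117 = 239877/37117 ≈ 6.4627)
O - ((24/3 - 21/(-44)) - 46)**2 = 239877/37117 - ((24/3 - 21/(-44)) - 46)**2 = 239877/37117 - ((24*(1/3) - 21*(-1/44)) - 46)**2 = 239877/37117 - ((8 + 21/44) - 46)**2 = 239877/37117 - (373/44 - 46)**2 = 239877/37117 - (-1651/44)**2 = 239877/37117 - 1*2725801/1936 = 239877/37117 - 2725801/1936 = -100709153845/71858512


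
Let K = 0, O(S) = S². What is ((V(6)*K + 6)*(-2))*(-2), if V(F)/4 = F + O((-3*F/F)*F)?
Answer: 24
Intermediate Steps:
V(F) = 4*F + 36*F² (V(F) = 4*(F + ((-3*F/F)*F)²) = 4*(F + ((-3*1)*F)²) = 4*(F + (-3*F)²) = 4*(F + 9*F²) = 4*F + 36*F²)
((V(6)*K + 6)*(-2))*(-2) = (((4*6*(1 + 9*6))*0 + 6)*(-2))*(-2) = (((4*6*(1 + 54))*0 + 6)*(-2))*(-2) = (((4*6*55)*0 + 6)*(-2))*(-2) = ((1320*0 + 6)*(-2))*(-2) = ((0 + 6)*(-2))*(-2) = (6*(-2))*(-2) = -12*(-2) = 24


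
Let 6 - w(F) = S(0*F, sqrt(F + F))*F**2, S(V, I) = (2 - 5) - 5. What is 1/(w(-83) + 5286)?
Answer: 1/60404 ≈ 1.6555e-5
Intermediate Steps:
S(V, I) = -8 (S(V, I) = -3 - 5 = -8)
w(F) = 6 + 8*F**2 (w(F) = 6 - (-8)*F**2 = 6 + 8*F**2)
1/(w(-83) + 5286) = 1/((6 + 8*(-83)**2) + 5286) = 1/((6 + 8*6889) + 5286) = 1/((6 + 55112) + 5286) = 1/(55118 + 5286) = 1/60404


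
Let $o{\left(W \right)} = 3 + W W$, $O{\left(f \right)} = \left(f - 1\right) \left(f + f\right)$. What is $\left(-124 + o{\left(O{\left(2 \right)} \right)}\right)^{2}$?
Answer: $11025$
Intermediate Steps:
$O{\left(f \right)} = 2 f \left(-1 + f\right)$ ($O{\left(f \right)} = \left(-1 + f\right) 2 f = 2 f \left(-1 + f\right)$)
$o{\left(W \right)} = 3 + W^{2}$
$\left(-124 + o{\left(O{\left(2 \right)} \right)}\right)^{2} = \left(-124 + \left(3 + \left(2 \cdot 2 \left(-1 + 2\right)\right)^{2}\right)\right)^{2} = \left(-124 + \left(3 + \left(2 \cdot 2 \cdot 1\right)^{2}\right)\right)^{2} = \left(-124 + \left(3 + 4^{2}\right)\right)^{2} = \left(-124 + \left(3 + 16\right)\right)^{2} = \left(-124 + 19\right)^{2} = \left(-105\right)^{2} = 11025$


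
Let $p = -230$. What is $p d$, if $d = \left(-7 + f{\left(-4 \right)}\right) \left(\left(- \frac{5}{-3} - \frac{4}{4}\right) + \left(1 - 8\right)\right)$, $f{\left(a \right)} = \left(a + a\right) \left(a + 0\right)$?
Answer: $\frac{109250}{3} \approx 36417.0$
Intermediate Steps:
$f{\left(a \right)} = 2 a^{2}$ ($f{\left(a \right)} = 2 a a = 2 a^{2}$)
$d = - \frac{475}{3}$ ($d = \left(-7 + 2 \left(-4\right)^{2}\right) \left(\left(- \frac{5}{-3} - \frac{4}{4}\right) + \left(1 - 8\right)\right) = \left(-7 + 2 \cdot 16\right) \left(\left(\left(-5\right) \left(- \frac{1}{3}\right) - 1\right) + \left(1 - 8\right)\right) = \left(-7 + 32\right) \left(\left(\frac{5}{3} - 1\right) - 7\right) = 25 \left(\frac{2}{3} - 7\right) = 25 \left(- \frac{19}{3}\right) = - \frac{475}{3} \approx -158.33$)
$p d = \left(-230\right) \left(- \frac{475}{3}\right) = \frac{109250}{3}$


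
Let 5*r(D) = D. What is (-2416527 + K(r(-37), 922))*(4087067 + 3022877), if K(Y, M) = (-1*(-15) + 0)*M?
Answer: -17083041118968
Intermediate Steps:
r(D) = D/5
K(Y, M) = 15*M (K(Y, M) = (15 + 0)*M = 15*M)
(-2416527 + K(r(-37), 922))*(4087067 + 3022877) = (-2416527 + 15*922)*(4087067 + 3022877) = (-2416527 + 13830)*7109944 = -2402697*7109944 = -17083041118968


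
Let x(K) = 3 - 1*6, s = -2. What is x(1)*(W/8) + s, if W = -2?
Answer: -5/4 ≈ -1.2500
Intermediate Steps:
x(K) = -3 (x(K) = 3 - 6 = -3)
x(1)*(W/8) + s = -(-6)/8 - 2 = -3*(-¼) - 2 = ¾ - 2 = -5/4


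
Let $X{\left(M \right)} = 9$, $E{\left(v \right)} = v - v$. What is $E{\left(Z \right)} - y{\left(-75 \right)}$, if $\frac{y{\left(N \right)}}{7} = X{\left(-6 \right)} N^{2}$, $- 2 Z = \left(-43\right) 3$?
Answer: $-354375$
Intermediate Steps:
$Z = \frac{129}{2}$ ($Z = - \frac{\left(-43\right) 3}{2} = \left(- \frac{1}{2}\right) \left(-129\right) = \frac{129}{2} \approx 64.5$)
$E{\left(v \right)} = 0$
$y{\left(N \right)} = 63 N^{2}$ ($y{\left(N \right)} = 7 \cdot 9 N^{2} = 63 N^{2}$)
$E{\left(Z \right)} - y{\left(-75 \right)} = 0 - 63 \left(-75\right)^{2} = 0 - 63 \cdot 5625 = 0 - 354375 = -354375$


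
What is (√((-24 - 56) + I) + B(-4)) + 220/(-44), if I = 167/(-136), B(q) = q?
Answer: -9 + I*√375598/68 ≈ -9.0 + 9.0126*I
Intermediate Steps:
I = -167/136 (I = 167*(-1/136) = -167/136 ≈ -1.2279)
(√((-24 - 56) + I) + B(-4)) + 220/(-44) = (√((-24 - 56) - 167/136) - 4) + 220/(-44) = (√(-80 - 167/136) - 4) + 220*(-1/44) = (√(-11047/136) - 4) - 5 = (I*√375598/68 - 4) - 5 = (-4 + I*√375598/68) - 5 = -9 + I*√375598/68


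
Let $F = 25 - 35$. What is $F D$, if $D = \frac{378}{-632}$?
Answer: $\frac{945}{158} \approx 5.981$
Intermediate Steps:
$D = - \frac{189}{316}$ ($D = 378 \left(- \frac{1}{632}\right) = - \frac{189}{316} \approx -0.5981$)
$F = -10$ ($F = 25 - 35 = -10$)
$F D = \left(-10\right) \left(- \frac{189}{316}\right) = \frac{945}{158}$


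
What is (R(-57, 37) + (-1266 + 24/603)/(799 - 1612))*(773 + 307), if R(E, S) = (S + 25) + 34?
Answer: 1913052720/18157 ≈ 1.0536e+5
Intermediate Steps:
R(E, S) = 59 + S (R(E, S) = (25 + S) + 34 = 59 + S)
(R(-57, 37) + (-1266 + 24/603)/(799 - 1612))*(773 + 307) = ((59 + 37) + (-1266 + 24/603)/(799 - 1612))*(773 + 307) = (96 + (-1266 + 24*(1/603))/(-813))*1080 = (96 + (-1266 + 8/201)*(-1/813))*1080 = (96 - 254458/201*(-1/813))*1080 = (96 + 254458/163413)*1080 = (15942106/163413)*1080 = 1913052720/18157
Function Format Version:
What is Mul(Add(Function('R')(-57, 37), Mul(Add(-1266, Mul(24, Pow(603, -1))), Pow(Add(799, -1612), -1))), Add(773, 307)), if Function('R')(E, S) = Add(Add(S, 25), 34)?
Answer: Rational(1913052720, 18157) ≈ 1.0536e+5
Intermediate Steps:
Function('R')(E, S) = Add(59, S) (Function('R')(E, S) = Add(Add(25, S), 34) = Add(59, S))
Mul(Add(Function('R')(-57, 37), Mul(Add(-1266, Mul(24, Pow(603, -1))), Pow(Add(799, -1612), -1))), Add(773, 307)) = Mul(Add(Add(59, 37), Mul(Add(-1266, Mul(24, Pow(603, -1))), Pow(Add(799, -1612), -1))), Add(773, 307)) = Mul(Add(96, Mul(Add(-1266, Mul(24, Rational(1, 603))), Pow(-813, -1))), 1080) = Mul(Add(96, Mul(Add(-1266, Rational(8, 201)), Rational(-1, 813))), 1080) = Mul(Add(96, Mul(Rational(-254458, 201), Rational(-1, 813))), 1080) = Mul(Add(96, Rational(254458, 163413)), 1080) = Mul(Rational(15942106, 163413), 1080) = Rational(1913052720, 18157)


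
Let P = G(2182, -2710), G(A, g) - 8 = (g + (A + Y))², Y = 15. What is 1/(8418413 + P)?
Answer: 1/8681590 ≈ 1.1519e-7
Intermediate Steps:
G(A, g) = 8 + (15 + A + g)² (G(A, g) = 8 + (g + (A + 15))² = 8 + (g + (15 + A))² = 8 + (15 + A + g)²)
P = 263177 (P = 8 + (15 + 2182 - 2710)² = 8 + (-513)² = 8 + 263169 = 263177)
1/(8418413 + P) = 1/(8418413 + 263177) = 1/8681590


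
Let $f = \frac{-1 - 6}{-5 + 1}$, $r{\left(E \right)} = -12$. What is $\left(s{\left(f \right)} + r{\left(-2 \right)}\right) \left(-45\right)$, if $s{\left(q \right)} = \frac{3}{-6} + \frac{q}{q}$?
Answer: $\frac{1035}{2} \approx 517.5$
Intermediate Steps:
$f = \frac{7}{4}$ ($f = - \frac{7}{-4} = \left(-7\right) \left(- \frac{1}{4}\right) = \frac{7}{4} \approx 1.75$)
$s{\left(q \right)} = \frac{1}{2}$ ($s{\left(q \right)} = 3 \left(- \frac{1}{6}\right) + 1 = - \frac{1}{2} + 1 = \frac{1}{2}$)
$\left(s{\left(f \right)} + r{\left(-2 \right)}\right) \left(-45\right) = \left(\frac{1}{2} - 12\right) \left(-45\right) = \left(- \frac{23}{2}\right) \left(-45\right) = \frac{1035}{2}$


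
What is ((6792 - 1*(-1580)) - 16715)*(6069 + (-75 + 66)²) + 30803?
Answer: -51278647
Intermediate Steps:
((6792 - 1*(-1580)) - 16715)*(6069 + (-75 + 66)²) + 30803 = ((6792 + 1580) - 16715)*(6069 + (-9)²) + 30803 = (8372 - 16715)*(6069 + 81) + 30803 = -8343*6150 + 30803 = -51309450 + 30803 = -51278647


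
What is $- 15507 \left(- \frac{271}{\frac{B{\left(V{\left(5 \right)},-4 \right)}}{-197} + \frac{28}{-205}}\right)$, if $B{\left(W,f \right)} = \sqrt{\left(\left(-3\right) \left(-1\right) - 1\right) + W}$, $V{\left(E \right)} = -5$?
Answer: $- \frac{936141336493020}{30552331} + \frac{34791329583225 i \sqrt{3}}{30552331} \approx -3.0641 \cdot 10^{7} + 1.9724 \cdot 10^{6} i$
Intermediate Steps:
$B{\left(W,f \right)} = \sqrt{2 + W}$ ($B{\left(W,f \right)} = \sqrt{\left(3 - 1\right) + W} = \sqrt{2 + W}$)
$- 15507 \left(- \frac{271}{\frac{B{\left(V{\left(5 \right)},-4 \right)}}{-197} + \frac{28}{-205}}\right) = - 15507 \left(- \frac{271}{\frac{\sqrt{2 - 5}}{-197} + \frac{28}{-205}}\right) = - 15507 \left(- \frac{271}{\sqrt{-3} \left(- \frac{1}{197}\right) + 28 \left(- \frac{1}{205}\right)}\right) = - 15507 \left(- \frac{271}{i \sqrt{3} \left(- \frac{1}{197}\right) - \frac{28}{205}}\right) = - 15507 \left(- \frac{271}{- \frac{i \sqrt{3}}{197} - \frac{28}{205}}\right) = - 15507 \left(- \frac{271}{- \frac{28}{205} - \frac{i \sqrt{3}}{197}}\right) = \frac{4202397}{- \frac{28}{205} - \frac{i \sqrt{3}}{197}}$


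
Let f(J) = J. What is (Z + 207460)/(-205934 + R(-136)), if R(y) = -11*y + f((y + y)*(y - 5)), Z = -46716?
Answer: -80372/83043 ≈ -0.96784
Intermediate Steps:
R(y) = -11*y + 2*y*(-5 + y) (R(y) = -11*y + (y + y)*(y - 5) = -11*y + (2*y)*(-5 + y) = -11*y + 2*y*(-5 + y))
(Z + 207460)/(-205934 + R(-136)) = (-46716 + 207460)/(-205934 - 136*(-21 + 2*(-136))) = 160744/(-205934 - 136*(-21 - 272)) = 160744/(-205934 - 136*(-293)) = 160744/(-205934 + 39848) = 160744/(-166086) = 160744*(-1/166086) = -80372/83043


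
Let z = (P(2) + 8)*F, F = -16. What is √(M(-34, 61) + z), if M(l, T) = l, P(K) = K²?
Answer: I*√226 ≈ 15.033*I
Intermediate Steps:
z = -192 (z = (2² + 8)*(-16) = (4 + 8)*(-16) = 12*(-16) = -192)
√(M(-34, 61) + z) = √(-34 - 192) = √(-226) = I*√226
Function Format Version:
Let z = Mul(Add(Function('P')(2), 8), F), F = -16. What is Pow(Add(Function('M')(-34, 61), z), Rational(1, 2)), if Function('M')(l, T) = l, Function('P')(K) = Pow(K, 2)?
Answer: Mul(I, Pow(226, Rational(1, 2))) ≈ Mul(15.033, I)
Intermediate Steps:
z = -192 (z = Mul(Add(Pow(2, 2), 8), -16) = Mul(Add(4, 8), -16) = Mul(12, -16) = -192)
Pow(Add(Function('M')(-34, 61), z), Rational(1, 2)) = Pow(Add(-34, -192), Rational(1, 2)) = Pow(-226, Rational(1, 2)) = Mul(I, Pow(226, Rational(1, 2)))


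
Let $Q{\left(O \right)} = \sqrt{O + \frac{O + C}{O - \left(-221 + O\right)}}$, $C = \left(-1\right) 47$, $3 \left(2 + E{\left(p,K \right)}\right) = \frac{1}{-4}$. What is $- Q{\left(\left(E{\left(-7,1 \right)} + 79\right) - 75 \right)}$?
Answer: $- \frac{\sqrt{334594}}{442} \approx -1.3087$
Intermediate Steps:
$E{\left(p,K \right)} = - \frac{25}{12}$ ($E{\left(p,K \right)} = -2 + \frac{1}{3 \left(-4\right)} = -2 + \frac{1}{3} \left(- \frac{1}{4}\right) = -2 - \frac{1}{12} = - \frac{25}{12}$)
$C = -47$
$Q{\left(O \right)} = \sqrt{- \frac{47}{221} + \frac{222 O}{221}}$ ($Q{\left(O \right)} = \sqrt{O + \frac{O - 47}{O - \left(-221 + O\right)}} = \sqrt{O + \frac{-47 + O}{221}} = \sqrt{O + \left(-47 + O\right) \frac{1}{221}} = \sqrt{O + \left(- \frac{47}{221} + \frac{O}{221}\right)} = \sqrt{- \frac{47}{221} + \frac{222 O}{221}}$)
$- Q{\left(\left(E{\left(-7,1 \right)} + 79\right) - 75 \right)} = - \frac{\sqrt{-10387 + 49062 \left(\left(- \frac{25}{12} + 79\right) - 75\right)}}{221} = - \frac{\sqrt{-10387 + 49062 \left(\frac{923}{12} - 75\right)}}{221} = - \frac{\sqrt{-10387 + 49062 \cdot \frac{23}{12}}}{221} = - \frac{\sqrt{-10387 + \frac{188071}{2}}}{221} = - \frac{\sqrt{\frac{167297}{2}}}{221} = - \frac{\frac{1}{2} \sqrt{334594}}{221} = - \frac{\sqrt{334594}}{442}$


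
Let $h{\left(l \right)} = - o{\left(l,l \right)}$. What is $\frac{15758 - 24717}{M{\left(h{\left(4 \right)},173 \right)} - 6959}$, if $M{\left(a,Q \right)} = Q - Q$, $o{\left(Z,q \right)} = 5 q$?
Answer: $\frac{8959}{6959} \approx 1.2874$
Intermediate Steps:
$h{\left(l \right)} = - 5 l$
$M{\left(a,Q \right)} = 0$
$\frac{15758 - 24717}{M{\left(h{\left(4 \right)},173 \right)} - 6959} = \frac{15758 - 24717}{0 - 6959} = - \frac{8959}{-6959} = \left(-8959\right) \left(- \frac{1}{6959}\right) = \frac{8959}{6959}$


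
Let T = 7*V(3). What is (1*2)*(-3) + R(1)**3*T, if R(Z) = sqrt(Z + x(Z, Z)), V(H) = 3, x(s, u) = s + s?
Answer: -6 + 63*sqrt(3) ≈ 103.12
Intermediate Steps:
x(s, u) = 2*s
R(Z) = sqrt(3)*sqrt(Z) (R(Z) = sqrt(Z + 2*Z) = sqrt(3*Z) = sqrt(3)*sqrt(Z))
T = 21 (T = 7*3 = 21)
(1*2)*(-3) + R(1)**3*T = (1*2)*(-3) + (sqrt(3)*sqrt(1))**3*21 = 2*(-3) + (sqrt(3)*1)**3*21 = -6 + (sqrt(3))**3*21 = -6 + (3*sqrt(3))*21 = -6 + 63*sqrt(3)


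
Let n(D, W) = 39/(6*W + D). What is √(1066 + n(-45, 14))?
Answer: √1067 ≈ 32.665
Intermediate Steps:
n(D, W) = 39/(D + 6*W)
√(1066 + n(-45, 14)) = √(1066 + 39/(-45 + 6*14)) = √(1066 + 39/(-45 + 84)) = √(1066 + 39/39) = √(1066 + 39*(1/39)) = √(1066 + 1) = √1067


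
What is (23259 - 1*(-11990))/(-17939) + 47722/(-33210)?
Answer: -1013352124/297877095 ≈ -3.4019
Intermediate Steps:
(23259 - 1*(-11990))/(-17939) + 47722/(-33210) = (23259 + 11990)*(-1/17939) + 47722*(-1/33210) = 35249*(-1/17939) - 23861/16605 = -35249/17939 - 23861/16605 = -1013352124/297877095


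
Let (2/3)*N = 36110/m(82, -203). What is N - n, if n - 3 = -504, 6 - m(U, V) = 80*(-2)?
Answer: 137331/166 ≈ 827.29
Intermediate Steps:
m(U, V) = 166 (m(U, V) = 6 - 80*(-2) = 6 - 1*(-160) = 6 + 160 = 166)
n = -501 (n = 3 - 504 = -501)
N = 54165/166 (N = 3*(36110/166)/2 = 3*(36110*(1/166))/2 = (3/2)*(18055/83) = 54165/166 ≈ 326.29)
N - n = 54165/166 - 1*(-501) = 54165/166 + 501 = 137331/166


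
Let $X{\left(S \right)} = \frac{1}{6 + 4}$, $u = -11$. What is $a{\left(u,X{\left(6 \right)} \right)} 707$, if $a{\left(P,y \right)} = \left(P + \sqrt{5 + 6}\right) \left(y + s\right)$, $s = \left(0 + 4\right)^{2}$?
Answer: $- \frac{1252097}{10} + \frac{113827 \sqrt{11}}{10} \approx -87458.0$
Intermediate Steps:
$X{\left(S \right)} = \frac{1}{10}$
$s = 16$ ($s = 4^{2} = 16$)
$a{\left(P,y \right)} = \left(16 + y\right) \left(P + \sqrt{11}\right)$ ($a{\left(P,y \right)} = \left(P + \sqrt{5 + 6}\right) \left(y + 16\right) = \left(P + \sqrt{11}\right) \left(16 + y\right) = \left(16 + y\right) \left(P + \sqrt{11}\right)$)
$a{\left(u,X{\left(6 \right)} \right)} 707 = \left(16 \left(-11\right) + 16 \sqrt{11} - \frac{11}{10} + \frac{\sqrt{11}}{10}\right) 707 = \left(-176 + 16 \sqrt{11} - \frac{11}{10} + \frac{\sqrt{11}}{10}\right) 707 = \left(- \frac{1771}{10} + \frac{161 \sqrt{11}}{10}\right) 707 = - \frac{1252097}{10} + \frac{113827 \sqrt{11}}{10}$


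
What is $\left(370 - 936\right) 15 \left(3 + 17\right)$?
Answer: $-169800$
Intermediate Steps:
$\left(370 - 936\right) 15 \left(3 + 17\right) = - 566 \cdot 15 \cdot 20 = \left(-566\right) 300 = -169800$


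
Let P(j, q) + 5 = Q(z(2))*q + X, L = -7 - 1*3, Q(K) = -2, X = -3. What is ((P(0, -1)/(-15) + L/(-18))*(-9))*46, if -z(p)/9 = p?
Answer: -1978/5 ≈ -395.60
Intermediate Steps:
z(p) = -9*p
L = -10 (L = -7 - 3 = -10)
P(j, q) = -8 - 2*q (P(j, q) = -5 + (-2*q - 3) = -5 + (-3 - 2*q) = -8 - 2*q)
((P(0, -1)/(-15) + L/(-18))*(-9))*46 = (((-8 - 2*(-1))/(-15) - 10/(-18))*(-9))*46 = (((-8 + 2)*(-1/15) - 10*(-1/18))*(-9))*46 = ((-6*(-1/15) + 5/9)*(-9))*46 = ((2/5 + 5/9)*(-9))*46 = ((43/45)*(-9))*46 = -43/5*46 = -1978/5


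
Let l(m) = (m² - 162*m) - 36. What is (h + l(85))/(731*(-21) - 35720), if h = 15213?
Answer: -8632/51071 ≈ -0.16902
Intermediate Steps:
l(m) = -36 + m² - 162*m
(h + l(85))/(731*(-21) - 35720) = (15213 + (-36 + 85² - 162*85))/(731*(-21) - 35720) = (15213 + (-36 + 7225 - 13770))/(-15351 - 35720) = (15213 - 6581)/(-51071) = 8632*(-1/51071) = -8632/51071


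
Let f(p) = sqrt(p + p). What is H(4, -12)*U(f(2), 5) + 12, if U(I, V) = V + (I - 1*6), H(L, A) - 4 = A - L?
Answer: 0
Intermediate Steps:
f(p) = sqrt(2)*sqrt(p) (f(p) = sqrt(2*p) = sqrt(2)*sqrt(p))
H(L, A) = 4 + A - L (H(L, A) = 4 + (A - L) = 4 + A - L)
U(I, V) = -6 + I + V (U(I, V) = V + (I - 6) = V + (-6 + I) = -6 + I + V)
H(4, -12)*U(f(2), 5) + 12 = (4 - 12 - 1*4)*(-6 + sqrt(2)*sqrt(2) + 5) + 12 = (4 - 12 - 4)*(-6 + 2 + 5) + 12 = -12*1 + 12 = -12 + 12 = 0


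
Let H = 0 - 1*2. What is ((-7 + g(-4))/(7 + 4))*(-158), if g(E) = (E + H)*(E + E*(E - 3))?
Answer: 23858/11 ≈ 2168.9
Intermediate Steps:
H = -2 (H = 0 - 2 = -2)
g(E) = (-2 + E)*(E + E*(-3 + E)) (g(E) = (E - 2)*(E + E*(E - 3)) = (-2 + E)*(E + E*(-3 + E)))
((-7 + g(-4))/(7 + 4))*(-158) = ((-7 - 4*(4 + (-4)² - 4*(-4)))/(7 + 4))*(-158) = ((-7 - 4*(4 + 16 + 16))/11)*(-158) = ((-7 - 4*36)*(1/11))*(-158) = ((-7 - 144)*(1/11))*(-158) = -151*1/11*(-158) = -151/11*(-158) = 23858/11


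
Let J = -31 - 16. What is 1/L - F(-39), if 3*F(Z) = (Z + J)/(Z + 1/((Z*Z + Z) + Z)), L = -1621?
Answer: -33555281/45611698 ≈ -0.73567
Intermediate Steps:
J = -47
F(Z) = (-47 + Z)/(3*(Z + 1/(Z² + 2*Z))) (F(Z) = ((Z - 47)/(Z + 1/((Z*Z + Z) + Z)))/3 = ((-47 + Z)/(Z + 1/((Z² + Z) + Z)))/3 = ((-47 + Z)/(Z + 1/((Z + Z²) + Z)))/3 = ((-47 + Z)/(Z + 1/(Z² + 2*Z)))/3 = (-47 + Z)/(3*(Z + 1/(Z² + 2*Z))))
1/L - F(-39) = 1/(-1621) - (-39)*(-94 + (-39)² - 45*(-39))/(3*(1 + (-39)³ + 2*(-39)²)) = -1/1621 - (-39)*(-94 + 1521 + 1755)/(3*(1 - 59319 + 2*1521)) = -1/1621 - (-39)*3182/(3*(1 - 59319 + 3042)) = -1/1621 - (-39)*3182/(3*(-56276)) = -1/1621 - (-39)*(-1)*3182/(3*56276) = -1/1621 - 1*20683/28138 = -1/1621 - 20683/28138 = -33555281/45611698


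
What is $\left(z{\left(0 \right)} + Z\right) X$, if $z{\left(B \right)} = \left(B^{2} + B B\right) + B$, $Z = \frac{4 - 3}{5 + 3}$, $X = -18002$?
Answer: $- \frac{9001}{4} \approx -2250.3$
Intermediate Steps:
$Z = \frac{1}{8}$ ($Z = 1 \cdot \frac{1}{8} = \frac{1}{8} \approx 0.125$)
$z{\left(B \right)} = B + 2 B^{2}$ ($z{\left(B \right)} = \left(B^{2} + B^{2}\right) + B = 2 B^{2} + B = B + 2 B^{2}$)
$\left(z{\left(0 \right)} + Z\right) X = \left(0 \left(1 + 2 \cdot 0\right) + \frac{1}{8}\right) \left(-18002\right) = \left(0 \left(1 + 0\right) + \frac{1}{8}\right) \left(-18002\right) = \left(0 \cdot 1 + \frac{1}{8}\right) \left(-18002\right) = \left(0 + \frac{1}{8}\right) \left(-18002\right) = \frac{1}{8} \left(-18002\right) = - \frac{9001}{4}$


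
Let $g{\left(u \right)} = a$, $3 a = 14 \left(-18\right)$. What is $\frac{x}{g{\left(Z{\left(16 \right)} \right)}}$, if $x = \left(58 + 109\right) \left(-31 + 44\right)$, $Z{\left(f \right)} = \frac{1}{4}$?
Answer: $- \frac{2171}{84} \approx -25.845$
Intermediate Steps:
$Z{\left(f \right)} = \frac{1}{4}$
$a = -84$ ($a = \frac{14 \left(-18\right)}{3} = \frac{1}{3} \left(-252\right) = -84$)
$x = 2171$ ($x = 167 \cdot 13 = 2171$)
$g{\left(u \right)} = -84$
$\frac{x}{g{\left(Z{\left(16 \right)} \right)}} = \frac{2171}{-84} = 2171 \left(- \frac{1}{84}\right) = - \frac{2171}{84}$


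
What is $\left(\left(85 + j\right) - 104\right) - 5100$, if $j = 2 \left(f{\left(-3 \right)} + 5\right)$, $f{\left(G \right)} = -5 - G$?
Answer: $-5113$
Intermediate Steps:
$j = 6$ ($j = 2 \left(\left(-5 - -3\right) + 5\right) = 2 \left(\left(-5 + 3\right) + 5\right) = 2 \left(-2 + 5\right) = 2 \cdot 3 = 6$)
$\left(\left(85 + j\right) - 104\right) - 5100 = \left(\left(85 + 6\right) - 104\right) - 5100 = \left(91 - 104\right) - 5100 = -13 - 5100 = -5113$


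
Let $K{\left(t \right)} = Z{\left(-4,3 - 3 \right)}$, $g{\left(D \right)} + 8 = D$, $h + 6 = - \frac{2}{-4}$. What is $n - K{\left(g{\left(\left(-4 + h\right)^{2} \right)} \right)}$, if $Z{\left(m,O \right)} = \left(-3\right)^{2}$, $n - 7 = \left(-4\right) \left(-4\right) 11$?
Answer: $174$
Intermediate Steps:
$h = - \frac{11}{2}$ ($h = -6 - \frac{2}{-4} = -6 - - \frac{1}{2} = -6 + \frac{1}{2} = - \frac{11}{2} \approx -5.5$)
$n = 183$ ($n = 7 + \left(-4\right) \left(-4\right) 11 = 7 + 16 \cdot 11 = 7 + 176 = 183$)
$g{\left(D \right)} = -8 + D$
$Z{\left(m,O \right)} = 9$
$K{\left(t \right)} = 9$
$n - K{\left(g{\left(\left(-4 + h\right)^{2} \right)} \right)} = 183 - 9 = 174$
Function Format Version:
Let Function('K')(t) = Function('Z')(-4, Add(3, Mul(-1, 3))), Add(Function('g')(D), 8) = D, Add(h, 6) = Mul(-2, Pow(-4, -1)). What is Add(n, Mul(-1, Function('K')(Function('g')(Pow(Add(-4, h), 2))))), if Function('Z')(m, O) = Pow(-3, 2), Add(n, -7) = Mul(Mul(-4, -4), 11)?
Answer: 174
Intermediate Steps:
h = Rational(-11, 2) (h = Add(-6, Mul(-2, Pow(-4, -1))) = Add(-6, Mul(-2, Rational(-1, 4))) = Add(-6, Rational(1, 2)) = Rational(-11, 2) ≈ -5.5000)
n = 183 (n = Add(7, Mul(Mul(-4, -4), 11)) = Add(7, Mul(16, 11)) = Add(7, 176) = 183)
Function('g')(D) = Add(-8, D)
Function('Z')(m, O) = 9
Function('K')(t) = 9
Add(n, Mul(-1, Function('K')(Function('g')(Pow(Add(-4, h), 2))))) = Add(183, Mul(-1, 9)) = Add(183, -9) = 174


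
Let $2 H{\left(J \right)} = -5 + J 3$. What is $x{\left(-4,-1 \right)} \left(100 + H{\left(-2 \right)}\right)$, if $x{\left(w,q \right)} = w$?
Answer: $-378$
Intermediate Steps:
$H{\left(J \right)} = - \frac{5}{2} + \frac{3 J}{2}$ ($H{\left(J \right)} = \frac{-5 + J 3}{2} = \frac{-5 + 3 J}{2} = - \frac{5}{2} + \frac{3 J}{2}$)
$x{\left(-4,-1 \right)} \left(100 + H{\left(-2 \right)}\right) = - 4 \left(100 + \left(- \frac{5}{2} + \frac{3}{2} \left(-2\right)\right)\right) = - 4 \left(100 - \frac{11}{2}\right) = \left(-4\right) \frac{189}{2} = -378$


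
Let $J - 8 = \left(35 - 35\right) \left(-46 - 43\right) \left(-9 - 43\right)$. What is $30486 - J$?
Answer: $30478$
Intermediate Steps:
$J = 8$ ($J = 8 + \left(35 - 35\right) \left(-46 - 43\right) \left(-9 - 43\right) = 8 + 0 \left(\left(-89\right) \left(-52\right)\right) = 8 + 0 \cdot 4628 = 8 + 0 = 8$)
$30486 - J = 30486 - 8 = 30478$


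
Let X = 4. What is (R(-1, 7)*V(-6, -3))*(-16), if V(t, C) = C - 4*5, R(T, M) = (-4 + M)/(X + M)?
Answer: 1104/11 ≈ 100.36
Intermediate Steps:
R(T, M) = (-4 + M)/(4 + M)
V(t, C) = -20 + C (V(t, C) = C - 20 = -20 + C)
(R(-1, 7)*V(-6, -3))*(-16) = (((-4 + 7)/(4 + 7))*(-20 - 3))*(-16) = ((3/11)*(-23))*(-16) = -69/11*(-16) = 1104/11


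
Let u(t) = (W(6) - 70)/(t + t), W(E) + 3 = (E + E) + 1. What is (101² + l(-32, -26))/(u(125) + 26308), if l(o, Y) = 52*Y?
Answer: 221225/657694 ≈ 0.33636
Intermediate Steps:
W(E) = -2 + 2*E (W(E) = -3 + ((E + E) + 1) = -3 + (2*E + 1) = -3 + (1 + 2*E) = -2 + 2*E)
u(t) = -30/t (u(t) = ((-2 + 2*6) - 70)/(t + t) = ((-2 + 12) - 70)/((2*t)) = (10 - 70)*(1/(2*t)) = -30/t)
(101² + l(-32, -26))/(u(125) + 26308) = (101² + 52*(-26))/(-30/125 + 26308) = (10201 - 1352)/(-30*1/125 + 26308) = 8849/(-6/25 + 26308) = 8849/(657694/25) = 8849*(25/657694) = 221225/657694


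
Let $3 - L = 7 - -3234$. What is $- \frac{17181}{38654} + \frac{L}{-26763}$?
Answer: $- \frac{2765731}{8549562} \approx -0.32349$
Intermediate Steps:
$L = -3238$ ($L = 3 - \left(7 - -3234\right) = 3 - \left(7 + 3234\right) = 3 - 3241 = -3238$)
$- \frac{17181}{38654} + \frac{L}{-26763} = - \frac{17181}{38654} - \frac{3238}{-26763} = \left(-17181\right) \frac{1}{38654} - - \frac{3238}{26763} = - \frac{17181}{38654} + \frac{3238}{26763} = - \frac{2765731}{8549562}$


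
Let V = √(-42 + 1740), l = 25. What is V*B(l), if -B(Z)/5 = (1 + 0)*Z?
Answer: -125*√1698 ≈ -5150.9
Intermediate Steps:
V = √1698 ≈ 41.207
B(Z) = -5*Z (B(Z) = -5*(1 + 0)*Z = -5*Z)
V*B(l) = √1698*(-5*25) = √1698*(-125) = -125*√1698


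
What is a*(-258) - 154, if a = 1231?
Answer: -317752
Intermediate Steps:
a*(-258) - 154 = 1231*(-258) - 154 = -317598 - 154 = -317752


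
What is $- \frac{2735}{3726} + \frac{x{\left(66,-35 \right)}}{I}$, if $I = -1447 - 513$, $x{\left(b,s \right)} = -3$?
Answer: $- \frac{2674711}{3651480} \approx -0.7325$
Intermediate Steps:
$I = -1960$
$- \frac{2735}{3726} + \frac{x{\left(66,-35 \right)}}{I} = - \frac{2735}{3726} - \frac{3}{-1960} = \left(-2735\right) \frac{1}{3726} - - \frac{3}{1960} = - \frac{2735}{3726} + \frac{3}{1960} = - \frac{2674711}{3651480}$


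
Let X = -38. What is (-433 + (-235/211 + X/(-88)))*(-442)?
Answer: 889812963/4642 ≈ 1.9169e+5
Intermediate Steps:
(-433 + (-235/211 + X/(-88)))*(-442) = (-433 + (-235/211 - 38/(-88)))*(-442) = (-433 + (-235*1/211 - 38*(-1/88)))*(-442) = (-433 + (-235/211 + 19/44))*(-442) = (-433 - 6331/9284)*(-442) = -4026303/9284*(-442) = 889812963/4642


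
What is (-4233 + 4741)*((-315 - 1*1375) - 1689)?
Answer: -1716532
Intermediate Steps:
(-4233 + 4741)*((-315 - 1*1375) - 1689) = 508*((-315 - 1375) - 1689) = 508*(-1690 - 1689) = 508*(-3379) = -1716532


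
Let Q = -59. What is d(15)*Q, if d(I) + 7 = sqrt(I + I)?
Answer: 413 - 59*sqrt(30) ≈ 89.844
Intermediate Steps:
d(I) = -7 + sqrt(2)*sqrt(I) (d(I) = -7 + sqrt(I + I) = -7 + sqrt(2*I) = -7 + sqrt(2)*sqrt(I))
d(15)*Q = (-7 + sqrt(2)*sqrt(15))*(-59) = (-7 + sqrt(30))*(-59) = 413 - 59*sqrt(30)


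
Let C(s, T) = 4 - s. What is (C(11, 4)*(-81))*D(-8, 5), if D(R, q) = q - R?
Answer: 7371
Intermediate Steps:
(C(11, 4)*(-81))*D(-8, 5) = ((4 - 1*11)*(-81))*(5 - 1*(-8)) = ((4 - 11)*(-81))*(5 + 8) = -7*(-81)*13 = 567*13 = 7371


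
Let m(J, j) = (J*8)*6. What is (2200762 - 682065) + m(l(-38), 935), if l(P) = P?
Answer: 1516873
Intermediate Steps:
m(J, j) = 48*J (m(J, j) = (8*J)*6 = 48*J)
(2200762 - 682065) + m(l(-38), 935) = (2200762 - 682065) + 48*(-38) = 1518697 - 1824 = 1516873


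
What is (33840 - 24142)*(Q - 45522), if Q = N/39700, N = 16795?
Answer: -1752628965529/3970 ≈ -4.4147e+8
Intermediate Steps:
Q = 3359/7940 (Q = 16795/39700 = 16795*(1/39700) = 3359/7940 ≈ 0.42305)
(33840 - 24142)*(Q - 45522) = (33840 - 24142)*(3359/7940 - 45522) = 9698*(-361441321/7940) = -1752628965529/3970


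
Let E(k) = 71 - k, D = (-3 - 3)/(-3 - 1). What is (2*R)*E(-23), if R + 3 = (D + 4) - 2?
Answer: 94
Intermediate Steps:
D = 3/2 (D = -6/(-4) = -6*(-¼) = 3/2 ≈ 1.5000)
R = ½ (R = -3 + ((3/2 + 4) - 2) = -3 + (11/2 - 2) = -3 + 7/2 = ½ ≈ 0.50000)
(2*R)*E(-23) = (2*(½))*(71 - 1*(-23)) = 1*(71 + 23) = 1*94 = 94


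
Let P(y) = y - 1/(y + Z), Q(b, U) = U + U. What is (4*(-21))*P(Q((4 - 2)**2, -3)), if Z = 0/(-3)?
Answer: 490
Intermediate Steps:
Z = 0 (Z = 0*(-1/3) = 0)
Q(b, U) = 2*U
P(y) = y - 1/y (P(y) = y - 1/(y + 0) = y - 1/y)
(4*(-21))*P(Q((4 - 2)**2, -3)) = (4*(-21))*(2*(-3) - 1/(2*(-3))) = -84*(-6 - 1/(-6)) = -84*(-6 - 1*(-1/6)) = -84*(-6 + 1/6) = -84*(-35/6) = 490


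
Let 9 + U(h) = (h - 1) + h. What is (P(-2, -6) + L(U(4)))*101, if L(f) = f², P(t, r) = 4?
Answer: 808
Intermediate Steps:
U(h) = -10 + 2*h (U(h) = -9 + ((h - 1) + h) = -9 + ((-1 + h) + h) = -9 + (-1 + 2*h) = -10 + 2*h)
(P(-2, -6) + L(U(4)))*101 = (4 + (-10 + 2*4)²)*101 = (4 + (-10 + 8)²)*101 = (4 + (-2)²)*101 = (4 + 4)*101 = 8*101 = 808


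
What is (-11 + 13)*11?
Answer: 22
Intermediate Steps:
(-11 + 13)*11 = 2*11 = 22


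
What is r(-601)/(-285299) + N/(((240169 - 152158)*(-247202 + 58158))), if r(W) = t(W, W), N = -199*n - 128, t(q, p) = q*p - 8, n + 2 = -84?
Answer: -143083725153553/113018831438898 ≈ -1.2660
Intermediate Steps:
n = -86 (n = -2 - 84 = -86)
t(q, p) = -8 + p*q (t(q, p) = p*q - 8 = -8 + p*q)
N = 16986 (N = -199*(-86) - 128 = 17114 - 128 = 16986)
r(W) = -8 + W² (r(W) = -8 + W*W = -8 + W²)
r(-601)/(-285299) + N/(((240169 - 152158)*(-247202 + 58158))) = (-8 + (-601)²)/(-285299) + 16986/(((240169 - 152158)*(-247202 + 58158))) = (-8 + 361201)*(-1/285299) + 16986/((88011*(-189044))) = 361193*(-1/285299) + 16986/(-16637951484) = -51599/40757 + 16986*(-1/16637951484) = -51599/40757 - 2831/2772991914 = -143083725153553/113018831438898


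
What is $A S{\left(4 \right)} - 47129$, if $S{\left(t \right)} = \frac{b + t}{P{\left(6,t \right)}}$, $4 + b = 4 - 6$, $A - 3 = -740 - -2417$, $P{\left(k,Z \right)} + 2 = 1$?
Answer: $-43769$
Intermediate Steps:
$P{\left(k,Z \right)} = -1$ ($P{\left(k,Z \right)} = -2 + 1 = -1$)
$A = 1680$ ($A = 3 - -1677 = 3 + \left(-740 + 2417\right) = 3 + 1677 = 1680$)
$b = -6$ ($b = -4 + \left(4 - 6\right) = -4 - 2 = -6$)
$S{\left(t \right)} = 6 - t$ ($S{\left(t \right)} = \frac{-6 + t}{-1} = \left(-6 + t\right) \left(-1\right) = 6 - t$)
$A S{\left(4 \right)} - 47129 = 1680 \left(6 - 4\right) - 47129 = 1680 \cdot 2 - 47129 = 3360 - 47129 = -43769$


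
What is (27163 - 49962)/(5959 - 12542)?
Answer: 22799/6583 ≈ 3.4633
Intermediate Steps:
(27163 - 49962)/(5959 - 12542) = -22799/(-6583) = -22799*(-1/6583) = 22799/6583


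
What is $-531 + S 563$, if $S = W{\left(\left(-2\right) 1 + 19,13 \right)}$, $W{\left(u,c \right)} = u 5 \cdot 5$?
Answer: $238744$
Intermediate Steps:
$W{\left(u,c \right)} = 25 u$ ($W{\left(u,c \right)} = 5 u 5 = 25 u$)
$S = 425$ ($S = 25 \left(\left(-2\right) 1 + 19\right) = 25 \left(-2 + 19\right) = 25 \cdot 17 = 425$)
$-531 + S 563 = -531 + 425 \cdot 563 = -531 + 239275 = 238744$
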